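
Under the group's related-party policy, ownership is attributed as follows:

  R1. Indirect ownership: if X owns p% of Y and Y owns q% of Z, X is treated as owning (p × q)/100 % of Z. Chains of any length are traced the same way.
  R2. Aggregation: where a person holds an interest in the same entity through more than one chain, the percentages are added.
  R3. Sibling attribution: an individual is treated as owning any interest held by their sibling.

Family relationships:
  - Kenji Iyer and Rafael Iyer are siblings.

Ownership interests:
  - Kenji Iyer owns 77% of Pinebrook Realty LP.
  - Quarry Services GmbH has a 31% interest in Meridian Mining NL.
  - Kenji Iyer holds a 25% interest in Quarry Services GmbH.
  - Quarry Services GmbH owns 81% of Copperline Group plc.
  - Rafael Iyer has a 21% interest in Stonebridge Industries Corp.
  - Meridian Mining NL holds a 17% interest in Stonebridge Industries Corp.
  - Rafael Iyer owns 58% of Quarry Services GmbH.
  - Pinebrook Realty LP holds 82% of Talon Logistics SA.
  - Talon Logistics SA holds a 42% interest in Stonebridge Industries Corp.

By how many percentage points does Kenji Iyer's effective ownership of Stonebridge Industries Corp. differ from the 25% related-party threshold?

By sibling attribution (R3), Kenji Iyer is treated as also owning Rafael Iyer's interest in Quarry Services GmbH, giving 25% + 58% = 83%.
By sibling attribution (R3), Kenji Iyer is treated as owning Rafael Iyer's 21% interest in Stonebridge Industries Corp.
Chain via Quarry Services GmbH → Meridian Mining NL (R1): 83% × 31% × 17% = 4.3741% of Stonebridge Industries Corp.
Chain via Pinebrook Realty LP → Talon Logistics SA (R1): 77% × 82% × 42% = 26.5188% of Stonebridge Industries Corp.
Direct interest in Stonebridge Industries Corp: 21%.
Aggregating (R2): 4.3741% + 26.5188% + 21% = 51.8929%.
51.8929% exceeds the 25% threshold by 26.8929 percentage points.

26.8929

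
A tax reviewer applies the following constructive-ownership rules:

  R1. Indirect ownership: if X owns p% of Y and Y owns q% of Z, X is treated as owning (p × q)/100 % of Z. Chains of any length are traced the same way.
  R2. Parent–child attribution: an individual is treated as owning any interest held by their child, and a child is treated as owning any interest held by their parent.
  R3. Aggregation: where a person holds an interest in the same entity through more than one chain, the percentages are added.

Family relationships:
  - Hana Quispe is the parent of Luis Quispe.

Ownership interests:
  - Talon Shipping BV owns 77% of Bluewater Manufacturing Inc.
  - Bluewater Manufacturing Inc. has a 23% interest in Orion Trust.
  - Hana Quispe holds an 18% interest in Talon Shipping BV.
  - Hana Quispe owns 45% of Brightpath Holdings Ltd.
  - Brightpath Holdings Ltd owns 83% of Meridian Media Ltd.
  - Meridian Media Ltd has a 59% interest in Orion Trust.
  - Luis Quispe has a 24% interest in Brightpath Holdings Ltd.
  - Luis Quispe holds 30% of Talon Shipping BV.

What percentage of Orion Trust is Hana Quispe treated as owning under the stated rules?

By parent–child attribution (R2), Hana Quispe is treated as also owning Luis Quispe's interest in Brightpath Holdings Ltd, giving 45% + 24% = 69%.
By parent–child attribution (R2), Hana Quispe is treated as also owning Luis Quispe's interest in Talon Shipping BV, giving 18% + 30% = 48%.
Chain via Brightpath Holdings Ltd → Meridian Media Ltd (R1): 69% × 83% × 59% = 33.7893% of Orion Trust.
Chain via Talon Shipping BV → Bluewater Manufacturing Inc. (R1): 48% × 77% × 23% = 8.5008% of Orion Trust.
Aggregating (R3): 33.7893% + 8.5008% = 42.2901%.

42.2901%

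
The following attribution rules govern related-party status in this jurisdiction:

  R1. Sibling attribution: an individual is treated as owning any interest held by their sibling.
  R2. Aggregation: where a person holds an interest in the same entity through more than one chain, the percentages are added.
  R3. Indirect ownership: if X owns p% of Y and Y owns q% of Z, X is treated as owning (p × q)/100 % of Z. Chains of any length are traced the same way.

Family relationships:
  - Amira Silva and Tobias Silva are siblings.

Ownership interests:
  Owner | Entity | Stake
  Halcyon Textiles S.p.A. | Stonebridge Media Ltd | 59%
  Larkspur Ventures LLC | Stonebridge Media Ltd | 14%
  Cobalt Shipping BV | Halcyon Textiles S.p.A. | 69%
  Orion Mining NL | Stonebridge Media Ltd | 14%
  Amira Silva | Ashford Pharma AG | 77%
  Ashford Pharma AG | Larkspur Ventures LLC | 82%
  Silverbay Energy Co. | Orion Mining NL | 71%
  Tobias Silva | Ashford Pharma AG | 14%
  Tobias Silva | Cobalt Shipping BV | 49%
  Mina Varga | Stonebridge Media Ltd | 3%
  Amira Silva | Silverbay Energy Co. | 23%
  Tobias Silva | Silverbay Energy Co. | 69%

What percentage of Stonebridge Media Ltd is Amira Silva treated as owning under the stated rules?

39.5395%

By sibling attribution (R1), Amira Silva is treated as also owning Tobias Silva's interest in Silverbay Energy Co, giving 23% + 69% = 92%.
By sibling attribution (R1), Amira Silva is treated as also owning Tobias Silva's interest in Ashford Pharma AG, giving 77% + 14% = 91%.
By sibling attribution (R1), Amira Silva is treated as owning Tobias Silva's 49% interest in Cobalt Shipping BV.
Chain via Silverbay Energy Co. → Orion Mining NL (R3): 92% × 71% × 14% = 9.1448% of Stonebridge Media Ltd.
Chain via Ashford Pharma AG → Larkspur Ventures LLC (R3): 91% × 82% × 14% = 10.4468% of Stonebridge Media Ltd.
Chain via Cobalt Shipping BV → Halcyon Textiles S.p.A. (R3): 49% × 69% × 59% = 19.9479% of Stonebridge Media Ltd.
Aggregating (R2): 9.1448% + 10.4468% + 19.9479% = 39.5395%.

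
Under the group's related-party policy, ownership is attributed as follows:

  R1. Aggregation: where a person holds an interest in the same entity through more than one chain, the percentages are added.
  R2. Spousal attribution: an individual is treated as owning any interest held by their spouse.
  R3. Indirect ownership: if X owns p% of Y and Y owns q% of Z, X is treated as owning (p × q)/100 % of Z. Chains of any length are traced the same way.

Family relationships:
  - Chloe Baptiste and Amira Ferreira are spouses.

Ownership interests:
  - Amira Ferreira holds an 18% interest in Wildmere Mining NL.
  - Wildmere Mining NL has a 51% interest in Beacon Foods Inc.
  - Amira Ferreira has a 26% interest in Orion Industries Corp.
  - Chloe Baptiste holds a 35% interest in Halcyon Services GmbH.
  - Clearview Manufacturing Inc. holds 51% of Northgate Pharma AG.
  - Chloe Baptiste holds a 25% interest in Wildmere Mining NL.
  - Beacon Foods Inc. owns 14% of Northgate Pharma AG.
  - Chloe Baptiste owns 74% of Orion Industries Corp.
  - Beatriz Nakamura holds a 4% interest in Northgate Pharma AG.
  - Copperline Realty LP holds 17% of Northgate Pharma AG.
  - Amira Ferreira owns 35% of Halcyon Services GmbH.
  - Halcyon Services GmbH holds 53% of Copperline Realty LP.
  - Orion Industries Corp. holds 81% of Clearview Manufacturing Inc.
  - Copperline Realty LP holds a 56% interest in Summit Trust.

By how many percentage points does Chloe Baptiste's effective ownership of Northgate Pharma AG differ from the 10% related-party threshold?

40.6872

By spousal attribution (R2), Chloe Baptiste is treated as also owning Amira Ferreira's interest in Halcyon Services GmbH, giving 35% + 35% = 70%.
By spousal attribution (R2), Chloe Baptiste is treated as also owning Amira Ferreira's interest in Wildmere Mining NL, giving 25% + 18% = 43%.
By spousal attribution (R2), Chloe Baptiste is treated as also owning Amira Ferreira's interest in Orion Industries Corp, giving 74% + 26% = 100%.
Chain via Halcyon Services GmbH → Copperline Realty LP (R3): 70% × 53% × 17% = 6.307% of Northgate Pharma AG.
Chain via Wildmere Mining NL → Beacon Foods Inc. (R3): 43% × 51% × 14% = 3.0702% of Northgate Pharma AG.
Chain via Orion Industries Corp. → Clearview Manufacturing Inc. (R3): 100% × 81% × 51% = 41.31% of Northgate Pharma AG.
Aggregating (R1): 6.307% + 3.0702% + 41.31% = 50.6872%.
50.6872% exceeds the 10% threshold by 40.6872 percentage points.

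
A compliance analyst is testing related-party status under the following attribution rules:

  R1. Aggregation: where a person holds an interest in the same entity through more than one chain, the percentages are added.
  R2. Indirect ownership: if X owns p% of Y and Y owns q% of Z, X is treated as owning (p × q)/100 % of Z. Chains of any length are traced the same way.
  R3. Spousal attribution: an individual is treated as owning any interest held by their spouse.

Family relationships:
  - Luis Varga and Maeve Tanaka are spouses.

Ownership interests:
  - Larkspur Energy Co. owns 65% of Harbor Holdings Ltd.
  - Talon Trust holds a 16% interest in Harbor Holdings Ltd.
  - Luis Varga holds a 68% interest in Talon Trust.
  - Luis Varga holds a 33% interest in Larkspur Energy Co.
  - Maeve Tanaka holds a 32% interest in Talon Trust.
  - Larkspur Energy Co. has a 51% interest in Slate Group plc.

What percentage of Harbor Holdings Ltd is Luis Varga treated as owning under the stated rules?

By spousal attribution (R3), Luis Varga is treated as also owning Maeve Tanaka's interest in Talon Trust, giving 68% + 32% = 100%.
Chain via Talon Trust (R2): 100% × 16% = 16% of Harbor Holdings Ltd.
Chain via Larkspur Energy Co. (R2): 33% × 65% = 21.45% of Harbor Holdings Ltd.
Aggregating (R1): 16% + 21.45% = 37.45%.

37.45%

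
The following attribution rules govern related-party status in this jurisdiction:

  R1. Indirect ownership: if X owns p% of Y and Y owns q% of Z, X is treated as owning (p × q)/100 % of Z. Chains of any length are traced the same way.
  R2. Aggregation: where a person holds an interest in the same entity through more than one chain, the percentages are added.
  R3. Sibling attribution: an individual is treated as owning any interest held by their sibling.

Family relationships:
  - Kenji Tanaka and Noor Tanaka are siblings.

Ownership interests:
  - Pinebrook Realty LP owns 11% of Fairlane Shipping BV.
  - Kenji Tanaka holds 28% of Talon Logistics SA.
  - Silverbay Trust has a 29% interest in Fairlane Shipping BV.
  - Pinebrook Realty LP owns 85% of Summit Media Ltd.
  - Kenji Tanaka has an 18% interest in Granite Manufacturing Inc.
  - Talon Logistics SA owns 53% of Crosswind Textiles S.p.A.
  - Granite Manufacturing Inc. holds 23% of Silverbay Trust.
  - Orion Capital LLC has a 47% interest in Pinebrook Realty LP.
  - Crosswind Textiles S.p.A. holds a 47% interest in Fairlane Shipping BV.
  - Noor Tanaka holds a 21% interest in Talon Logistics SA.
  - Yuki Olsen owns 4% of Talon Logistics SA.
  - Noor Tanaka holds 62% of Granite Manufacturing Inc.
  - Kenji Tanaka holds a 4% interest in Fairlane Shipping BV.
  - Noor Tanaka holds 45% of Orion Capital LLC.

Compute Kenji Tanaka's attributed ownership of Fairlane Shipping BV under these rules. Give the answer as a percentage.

23.8684%

By sibling attribution (R3), Kenji Tanaka is treated as also owning Noor Tanaka's interest in Talon Logistics SA, giving 28% + 21% = 49%.
By sibling attribution (R3), Kenji Tanaka is treated as also owning Noor Tanaka's interest in Granite Manufacturing Inc, giving 18% + 62% = 80%.
By sibling attribution (R3), Kenji Tanaka is treated as owning Noor Tanaka's 45% interest in Orion Capital LLC.
Chain via Talon Logistics SA → Crosswind Textiles S.p.A. (R1): 49% × 53% × 47% = 12.2059% of Fairlane Shipping BV.
Chain via Granite Manufacturing Inc. → Silverbay Trust (R1): 80% × 23% × 29% = 5.336% of Fairlane Shipping BV.
Direct interest in Fairlane Shipping BV: 4%.
Chain via Orion Capital LLC → Pinebrook Realty LP (R1): 45% × 47% × 11% = 2.3265% of Fairlane Shipping BV.
Aggregating (R2): 12.2059% + 5.336% + 4% + 2.3265% = 23.8684%.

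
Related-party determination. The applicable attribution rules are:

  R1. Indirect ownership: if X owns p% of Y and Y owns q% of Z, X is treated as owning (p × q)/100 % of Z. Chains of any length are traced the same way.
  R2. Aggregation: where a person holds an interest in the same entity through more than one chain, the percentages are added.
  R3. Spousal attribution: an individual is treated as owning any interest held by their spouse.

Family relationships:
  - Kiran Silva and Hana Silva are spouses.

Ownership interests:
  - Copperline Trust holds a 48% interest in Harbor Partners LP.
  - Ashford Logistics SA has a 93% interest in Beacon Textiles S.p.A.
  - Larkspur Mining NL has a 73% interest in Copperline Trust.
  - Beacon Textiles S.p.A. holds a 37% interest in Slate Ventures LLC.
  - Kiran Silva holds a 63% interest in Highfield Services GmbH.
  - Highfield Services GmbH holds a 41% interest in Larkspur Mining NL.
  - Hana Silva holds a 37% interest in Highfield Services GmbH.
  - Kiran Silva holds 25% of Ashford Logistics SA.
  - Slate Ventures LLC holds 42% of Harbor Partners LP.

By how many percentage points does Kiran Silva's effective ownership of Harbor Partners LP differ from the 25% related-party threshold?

By spousal attribution (R3), Kiran Silva is treated as also owning Hana Silva's interest in Highfield Services GmbH, giving 63% + 37% = 100%.
Chain via Ashford Logistics SA → Beacon Textiles S.p.A. → Slate Ventures LLC (R1): 25% × 93% × 37% × 42% = 3.61305% of Harbor Partners LP.
Chain via Highfield Services GmbH → Larkspur Mining NL → Copperline Trust (R1): 100% × 41% × 73% × 48% = 14.3664% of Harbor Partners LP.
Aggregating (R2): 3.61305% + 14.3664% = 17.97945%.
17.97945% falls short of the 25% threshold by 7.02055 percentage points.

7.02055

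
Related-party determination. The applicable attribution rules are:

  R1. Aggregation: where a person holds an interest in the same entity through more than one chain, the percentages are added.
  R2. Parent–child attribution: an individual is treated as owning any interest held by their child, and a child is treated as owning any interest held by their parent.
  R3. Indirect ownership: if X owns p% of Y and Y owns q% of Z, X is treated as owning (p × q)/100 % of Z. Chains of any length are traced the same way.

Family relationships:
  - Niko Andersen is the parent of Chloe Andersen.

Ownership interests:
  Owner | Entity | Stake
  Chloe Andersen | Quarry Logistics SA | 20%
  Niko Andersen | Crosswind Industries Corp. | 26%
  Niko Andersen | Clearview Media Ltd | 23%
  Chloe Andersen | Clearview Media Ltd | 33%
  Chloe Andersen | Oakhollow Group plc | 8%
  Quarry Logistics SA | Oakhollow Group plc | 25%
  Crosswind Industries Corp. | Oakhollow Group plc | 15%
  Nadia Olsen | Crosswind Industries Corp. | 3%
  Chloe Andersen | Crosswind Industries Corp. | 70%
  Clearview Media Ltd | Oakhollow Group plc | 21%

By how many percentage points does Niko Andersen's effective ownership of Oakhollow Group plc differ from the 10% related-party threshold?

29.16

By parent–child attribution (R2), Niko Andersen is treated as also owning Chloe Andersen's interest in Clearview Media Ltd, giving 23% + 33% = 56%.
By parent–child attribution (R2), Niko Andersen is treated as also owning Chloe Andersen's interest in Crosswind Industries Corp, giving 26% + 70% = 96%.
By parent–child attribution (R2), Niko Andersen is treated as owning Chloe Andersen's 20% interest in Quarry Logistics SA.
By parent–child attribution (R2), Niko Andersen is treated as owning Chloe Andersen's 8% interest in Oakhollow Group plc.
Chain via Clearview Media Ltd (R3): 56% × 21% = 11.76% of Oakhollow Group plc.
Chain via Crosswind Industries Corp. (R3): 96% × 15% = 14.4% of Oakhollow Group plc.
Chain via Quarry Logistics SA (R3): 20% × 25% = 5% of Oakhollow Group plc.
Direct interest in Oakhollow Group plc: 8%.
Aggregating (R1): 11.76% + 14.4% + 5% + 8% = 39.16%.
39.16% exceeds the 10% threshold by 29.16 percentage points.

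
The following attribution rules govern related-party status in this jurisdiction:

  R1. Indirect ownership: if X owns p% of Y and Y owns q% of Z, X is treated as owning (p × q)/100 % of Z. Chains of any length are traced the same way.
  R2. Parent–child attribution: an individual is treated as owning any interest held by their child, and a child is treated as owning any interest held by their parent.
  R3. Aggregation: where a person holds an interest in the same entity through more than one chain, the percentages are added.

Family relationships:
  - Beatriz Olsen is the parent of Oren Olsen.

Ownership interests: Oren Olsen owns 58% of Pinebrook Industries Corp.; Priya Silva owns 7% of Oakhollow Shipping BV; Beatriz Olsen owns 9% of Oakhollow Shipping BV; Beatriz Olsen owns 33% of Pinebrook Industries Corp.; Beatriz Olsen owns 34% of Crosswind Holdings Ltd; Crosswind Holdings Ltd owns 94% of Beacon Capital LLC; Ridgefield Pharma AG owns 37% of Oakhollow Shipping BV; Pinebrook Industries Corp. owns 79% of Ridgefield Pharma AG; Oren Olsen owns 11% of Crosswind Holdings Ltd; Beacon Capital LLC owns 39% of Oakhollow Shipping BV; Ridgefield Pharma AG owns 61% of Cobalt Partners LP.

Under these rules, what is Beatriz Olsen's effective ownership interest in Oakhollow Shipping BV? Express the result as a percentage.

52.0963%

By parent–child attribution (R2), Beatriz Olsen is treated as also owning Oren Olsen's interest in Crosswind Holdings Ltd, giving 34% + 11% = 45%.
By parent–child attribution (R2), Beatriz Olsen is treated as also owning Oren Olsen's interest in Pinebrook Industries Corp, giving 33% + 58% = 91%.
Chain via Crosswind Holdings Ltd → Beacon Capital LLC (R1): 45% × 94% × 39% = 16.497% of Oakhollow Shipping BV.
Chain via Pinebrook Industries Corp. → Ridgefield Pharma AG (R1): 91% × 79% × 37% = 26.5993% of Oakhollow Shipping BV.
Direct interest in Oakhollow Shipping BV: 9%.
Aggregating (R3): 16.497% + 26.5993% + 9% = 52.0963%.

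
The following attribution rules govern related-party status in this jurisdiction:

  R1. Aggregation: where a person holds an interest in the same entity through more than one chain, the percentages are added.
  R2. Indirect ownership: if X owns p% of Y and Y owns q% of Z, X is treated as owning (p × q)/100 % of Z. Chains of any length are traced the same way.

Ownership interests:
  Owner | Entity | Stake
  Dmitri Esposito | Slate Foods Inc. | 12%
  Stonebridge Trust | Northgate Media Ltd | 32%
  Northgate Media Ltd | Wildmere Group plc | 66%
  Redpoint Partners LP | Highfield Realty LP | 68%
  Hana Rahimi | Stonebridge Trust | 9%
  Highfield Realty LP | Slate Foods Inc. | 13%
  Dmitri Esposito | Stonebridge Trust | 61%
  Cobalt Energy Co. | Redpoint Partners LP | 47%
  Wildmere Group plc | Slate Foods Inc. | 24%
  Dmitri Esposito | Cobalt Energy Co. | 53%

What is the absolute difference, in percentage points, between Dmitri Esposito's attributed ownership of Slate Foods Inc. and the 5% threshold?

Chain via Cobalt Energy Co. → Redpoint Partners LP → Highfield Realty LP (R2): 53% × 47% × 68% × 13% = 2.202044% of Slate Foods Inc.
Chain via Stonebridge Trust → Northgate Media Ltd → Wildmere Group plc (R2): 61% × 32% × 66% × 24% = 3.091968% of Slate Foods Inc.
Direct interest in Slate Foods Inc: 12%.
Aggregating (R1): 2.202044% + 3.091968% + 12% = 17.294012%.
17.294012% exceeds the 5% threshold by 12.294012 percentage points.

12.294012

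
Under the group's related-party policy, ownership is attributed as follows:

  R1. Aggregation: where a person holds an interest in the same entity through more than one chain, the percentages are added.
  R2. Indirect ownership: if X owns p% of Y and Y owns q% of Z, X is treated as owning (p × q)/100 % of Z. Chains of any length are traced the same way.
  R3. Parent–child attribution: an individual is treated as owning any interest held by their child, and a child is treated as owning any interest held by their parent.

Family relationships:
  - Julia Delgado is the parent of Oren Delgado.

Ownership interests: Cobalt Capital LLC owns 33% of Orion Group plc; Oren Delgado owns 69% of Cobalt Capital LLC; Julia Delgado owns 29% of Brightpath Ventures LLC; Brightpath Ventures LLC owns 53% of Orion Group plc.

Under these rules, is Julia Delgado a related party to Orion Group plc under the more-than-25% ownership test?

Yes

By parent–child attribution (R3), Julia Delgado is treated as owning Oren Delgado's 69% interest in Cobalt Capital LLC.
Chain via Brightpath Ventures LLC (R2): 29% × 53% = 15.37% of Orion Group plc.
Chain via Cobalt Capital LLC (R2): 69% × 33% = 22.77% of Orion Group plc.
Aggregating (R1): 15.37% + 22.77% = 38.14%.
38.14% exceeds the 25% threshold, so Julia is a related party to Orion Group plc.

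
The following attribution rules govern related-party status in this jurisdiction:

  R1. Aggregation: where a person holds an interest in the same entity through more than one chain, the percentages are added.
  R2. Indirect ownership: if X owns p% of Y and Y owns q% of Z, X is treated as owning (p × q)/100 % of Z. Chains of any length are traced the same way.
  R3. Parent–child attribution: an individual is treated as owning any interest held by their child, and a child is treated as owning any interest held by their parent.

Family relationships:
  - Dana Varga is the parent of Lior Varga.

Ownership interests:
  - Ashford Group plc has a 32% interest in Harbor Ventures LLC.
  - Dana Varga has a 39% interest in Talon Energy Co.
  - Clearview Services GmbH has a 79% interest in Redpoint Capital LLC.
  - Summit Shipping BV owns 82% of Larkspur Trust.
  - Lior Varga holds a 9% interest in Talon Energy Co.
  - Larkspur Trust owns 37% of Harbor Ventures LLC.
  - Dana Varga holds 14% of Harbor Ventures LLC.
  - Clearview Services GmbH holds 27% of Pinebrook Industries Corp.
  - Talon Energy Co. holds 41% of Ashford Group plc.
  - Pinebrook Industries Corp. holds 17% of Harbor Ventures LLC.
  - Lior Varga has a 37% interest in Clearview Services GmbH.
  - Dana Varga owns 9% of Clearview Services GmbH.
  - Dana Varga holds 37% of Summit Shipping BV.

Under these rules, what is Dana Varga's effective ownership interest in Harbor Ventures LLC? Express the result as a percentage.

By parent–child attribution (R3), Dana Varga is treated as also owning Lior Varga's interest in Talon Energy Co, giving 39% + 9% = 48%.
By parent–child attribution (R3), Dana Varga is treated as also owning Lior Varga's interest in Clearview Services GmbH, giving 9% + 37% = 46%.
Chain via Talon Energy Co. → Ashford Group plc (R2): 48% × 41% × 32% = 6.2976% of Harbor Ventures LLC.
Chain via Summit Shipping BV → Larkspur Trust (R2): 37% × 82% × 37% = 11.2258% of Harbor Ventures LLC.
Chain via Clearview Services GmbH → Pinebrook Industries Corp. (R2): 46% × 27% × 17% = 2.1114% of Harbor Ventures LLC.
Direct interest in Harbor Ventures LLC: 14%.
Aggregating (R1): 6.2976% + 11.2258% + 2.1114% + 14% = 33.6348%.

33.6348%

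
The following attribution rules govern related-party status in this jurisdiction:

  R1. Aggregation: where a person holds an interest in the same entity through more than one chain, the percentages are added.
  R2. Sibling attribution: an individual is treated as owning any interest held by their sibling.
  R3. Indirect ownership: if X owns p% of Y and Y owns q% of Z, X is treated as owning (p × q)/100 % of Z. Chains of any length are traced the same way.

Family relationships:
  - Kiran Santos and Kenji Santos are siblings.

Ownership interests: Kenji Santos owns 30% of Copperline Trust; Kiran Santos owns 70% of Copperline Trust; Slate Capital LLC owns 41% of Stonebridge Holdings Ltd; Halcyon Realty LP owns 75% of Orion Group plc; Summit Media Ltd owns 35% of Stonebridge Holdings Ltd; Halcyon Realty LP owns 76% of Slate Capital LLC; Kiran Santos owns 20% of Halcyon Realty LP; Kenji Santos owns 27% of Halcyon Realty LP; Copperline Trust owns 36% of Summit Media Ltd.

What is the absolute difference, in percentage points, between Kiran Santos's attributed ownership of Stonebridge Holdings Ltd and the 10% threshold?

By sibling attribution (R2), Kiran Santos is treated as also owning Kenji Santos's interest in Halcyon Realty LP, giving 20% + 27% = 47%.
By sibling attribution (R2), Kiran Santos is treated as also owning Kenji Santos's interest in Copperline Trust, giving 70% + 30% = 100%.
Chain via Halcyon Realty LP → Slate Capital LLC (R3): 47% × 76% × 41% = 14.6452% of Stonebridge Holdings Ltd.
Chain via Copperline Trust → Summit Media Ltd (R3): 100% × 36% × 35% = 12.6% of Stonebridge Holdings Ltd.
Aggregating (R1): 14.6452% + 12.6% = 27.2452%.
27.2452% exceeds the 10% threshold by 17.2452 percentage points.

17.2452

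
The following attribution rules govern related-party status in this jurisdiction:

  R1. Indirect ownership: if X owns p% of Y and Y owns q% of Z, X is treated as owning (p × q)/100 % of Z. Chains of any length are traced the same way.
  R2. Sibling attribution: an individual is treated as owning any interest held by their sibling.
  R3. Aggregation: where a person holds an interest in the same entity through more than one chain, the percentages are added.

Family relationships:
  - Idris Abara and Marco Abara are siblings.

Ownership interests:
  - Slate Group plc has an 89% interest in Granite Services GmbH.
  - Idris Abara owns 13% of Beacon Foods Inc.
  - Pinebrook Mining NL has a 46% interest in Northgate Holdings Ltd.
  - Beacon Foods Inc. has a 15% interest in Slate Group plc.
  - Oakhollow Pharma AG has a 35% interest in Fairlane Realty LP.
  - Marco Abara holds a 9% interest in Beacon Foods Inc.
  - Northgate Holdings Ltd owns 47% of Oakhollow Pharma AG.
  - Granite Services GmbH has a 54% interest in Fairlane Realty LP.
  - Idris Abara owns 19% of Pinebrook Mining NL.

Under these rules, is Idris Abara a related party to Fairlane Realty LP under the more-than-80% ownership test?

No

By sibling attribution (R2), Idris Abara is treated as also owning Marco Abara's interest in Beacon Foods Inc, giving 13% + 9% = 22%.
Chain via Beacon Foods Inc. → Slate Group plc → Granite Services GmbH (R1): 22% × 15% × 89% × 54% = 1.58598% of Fairlane Realty LP.
Chain via Pinebrook Mining NL → Northgate Holdings Ltd → Oakhollow Pharma AG (R1): 19% × 46% × 47% × 35% = 1.43773% of Fairlane Realty LP.
Aggregating (R3): 1.58598% + 1.43773% = 3.02371%.
3.02371% does not exceed the 80% threshold, so Idris is not a related party to Fairlane Realty LP.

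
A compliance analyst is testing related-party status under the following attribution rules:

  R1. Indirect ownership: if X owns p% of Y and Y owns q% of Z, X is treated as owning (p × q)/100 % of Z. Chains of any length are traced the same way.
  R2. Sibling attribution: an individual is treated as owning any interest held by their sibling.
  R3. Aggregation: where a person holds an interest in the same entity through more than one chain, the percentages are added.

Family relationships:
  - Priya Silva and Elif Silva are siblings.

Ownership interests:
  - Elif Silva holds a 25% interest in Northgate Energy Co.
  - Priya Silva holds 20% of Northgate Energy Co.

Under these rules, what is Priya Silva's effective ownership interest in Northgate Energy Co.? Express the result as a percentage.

45%

By sibling attribution (R2), Priya Silva is treated as also owning Elif Silva's interest in Northgate Energy Co, giving 20% + 25% = 45%.
Direct interest in Northgate Energy Co: 45%.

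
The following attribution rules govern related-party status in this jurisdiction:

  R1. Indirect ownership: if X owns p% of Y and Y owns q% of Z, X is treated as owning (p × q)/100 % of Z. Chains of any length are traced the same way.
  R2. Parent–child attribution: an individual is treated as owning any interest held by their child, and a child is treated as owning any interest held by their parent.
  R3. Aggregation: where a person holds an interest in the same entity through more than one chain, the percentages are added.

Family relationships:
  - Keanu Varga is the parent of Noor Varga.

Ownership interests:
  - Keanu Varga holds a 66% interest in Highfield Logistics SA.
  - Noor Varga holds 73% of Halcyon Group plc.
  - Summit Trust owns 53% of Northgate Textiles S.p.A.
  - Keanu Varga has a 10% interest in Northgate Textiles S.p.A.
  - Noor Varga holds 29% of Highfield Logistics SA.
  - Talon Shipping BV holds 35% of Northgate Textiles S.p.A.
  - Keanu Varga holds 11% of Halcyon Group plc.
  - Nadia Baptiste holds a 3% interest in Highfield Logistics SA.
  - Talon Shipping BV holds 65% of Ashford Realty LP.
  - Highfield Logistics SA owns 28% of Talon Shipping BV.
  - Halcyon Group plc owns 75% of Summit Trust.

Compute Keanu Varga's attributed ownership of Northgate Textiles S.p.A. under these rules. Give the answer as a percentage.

52.7%

By parent–child attribution (R2), Keanu Varga is treated as also owning Noor Varga's interest in Halcyon Group plc, giving 11% + 73% = 84%.
By parent–child attribution (R2), Keanu Varga is treated as also owning Noor Varga's interest in Highfield Logistics SA, giving 66% + 29% = 95%.
Chain via Halcyon Group plc → Summit Trust (R1): 84% × 75% × 53% = 33.39% of Northgate Textiles S.p.A.
Chain via Highfield Logistics SA → Talon Shipping BV (R1): 95% × 28% × 35% = 9.31% of Northgate Textiles S.p.A.
Direct interest in Northgate Textiles S.p.A: 10%.
Aggregating (R3): 33.39% + 9.31% + 10% = 52.7%.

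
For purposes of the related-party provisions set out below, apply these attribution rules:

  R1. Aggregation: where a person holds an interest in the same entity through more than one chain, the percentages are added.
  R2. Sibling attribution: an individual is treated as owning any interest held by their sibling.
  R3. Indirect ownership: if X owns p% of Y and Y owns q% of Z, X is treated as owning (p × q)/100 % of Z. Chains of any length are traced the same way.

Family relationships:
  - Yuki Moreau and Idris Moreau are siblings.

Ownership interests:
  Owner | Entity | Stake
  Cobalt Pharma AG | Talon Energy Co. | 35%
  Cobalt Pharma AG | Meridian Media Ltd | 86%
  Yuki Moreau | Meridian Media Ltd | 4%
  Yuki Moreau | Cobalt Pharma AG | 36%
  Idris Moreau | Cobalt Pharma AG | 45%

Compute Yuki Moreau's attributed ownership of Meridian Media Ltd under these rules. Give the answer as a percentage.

73.66%

By sibling attribution (R2), Yuki Moreau is treated as also owning Idris Moreau's interest in Cobalt Pharma AG, giving 36% + 45% = 81%.
Chain via Cobalt Pharma AG (R3): 81% × 86% = 69.66% of Meridian Media Ltd.
Direct interest in Meridian Media Ltd: 4%.
Aggregating (R1): 69.66% + 4% = 73.66%.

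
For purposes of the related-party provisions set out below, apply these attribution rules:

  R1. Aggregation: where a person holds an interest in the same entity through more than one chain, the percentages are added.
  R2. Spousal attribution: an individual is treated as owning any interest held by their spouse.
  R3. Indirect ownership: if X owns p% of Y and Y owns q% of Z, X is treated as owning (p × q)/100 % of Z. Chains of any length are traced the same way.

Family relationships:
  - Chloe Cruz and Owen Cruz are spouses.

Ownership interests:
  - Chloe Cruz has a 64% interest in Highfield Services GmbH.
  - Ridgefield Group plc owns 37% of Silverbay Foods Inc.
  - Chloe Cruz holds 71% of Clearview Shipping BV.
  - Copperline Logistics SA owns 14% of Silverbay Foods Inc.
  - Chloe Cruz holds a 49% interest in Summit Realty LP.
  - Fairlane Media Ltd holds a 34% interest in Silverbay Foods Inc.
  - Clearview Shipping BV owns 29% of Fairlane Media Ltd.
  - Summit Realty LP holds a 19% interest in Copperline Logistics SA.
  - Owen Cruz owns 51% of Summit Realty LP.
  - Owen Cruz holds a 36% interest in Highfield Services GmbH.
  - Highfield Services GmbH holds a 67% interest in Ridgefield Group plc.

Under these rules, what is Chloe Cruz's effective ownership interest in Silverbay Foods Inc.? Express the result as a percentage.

By spousal attribution (R2), Chloe Cruz is treated as also owning Owen Cruz's interest in Highfield Services GmbH, giving 64% + 36% = 100%.
By spousal attribution (R2), Chloe Cruz is treated as also owning Owen Cruz's interest in Summit Realty LP, giving 49% + 51% = 100%.
Chain via Highfield Services GmbH → Ridgefield Group plc (R3): 100% × 67% × 37% = 24.79% of Silverbay Foods Inc.
Chain via Summit Realty LP → Copperline Logistics SA (R3): 100% × 19% × 14% = 2.66% of Silverbay Foods Inc.
Chain via Clearview Shipping BV → Fairlane Media Ltd (R3): 71% × 29% × 34% = 7.0006% of Silverbay Foods Inc.
Aggregating (R1): 24.79% + 2.66% + 7.0006% = 34.4506%.

34.4506%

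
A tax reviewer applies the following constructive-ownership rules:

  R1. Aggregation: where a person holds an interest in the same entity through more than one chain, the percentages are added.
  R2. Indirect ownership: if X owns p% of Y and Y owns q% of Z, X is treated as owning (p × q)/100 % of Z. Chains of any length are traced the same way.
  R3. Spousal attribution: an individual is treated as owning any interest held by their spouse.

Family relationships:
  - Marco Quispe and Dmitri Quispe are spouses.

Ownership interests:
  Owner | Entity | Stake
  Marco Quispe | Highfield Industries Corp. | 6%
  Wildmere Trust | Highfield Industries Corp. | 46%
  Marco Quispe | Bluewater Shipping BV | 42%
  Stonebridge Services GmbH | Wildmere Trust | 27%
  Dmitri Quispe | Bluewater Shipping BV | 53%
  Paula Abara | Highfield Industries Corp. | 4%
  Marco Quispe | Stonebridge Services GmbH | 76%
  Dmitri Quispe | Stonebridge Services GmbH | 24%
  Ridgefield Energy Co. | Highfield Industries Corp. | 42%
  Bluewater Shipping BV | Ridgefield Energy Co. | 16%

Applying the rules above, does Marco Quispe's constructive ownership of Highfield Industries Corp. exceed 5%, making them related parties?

By spousal attribution (R3), Marco Quispe is treated as also owning Dmitri Quispe's interest in Stonebridge Services GmbH, giving 76% + 24% = 100%.
By spousal attribution (R3), Marco Quispe is treated as also owning Dmitri Quispe's interest in Bluewater Shipping BV, giving 42% + 53% = 95%.
Chain via Stonebridge Services GmbH → Wildmere Trust (R2): 100% × 27% × 46% = 12.42% of Highfield Industries Corp.
Chain via Bluewater Shipping BV → Ridgefield Energy Co. (R2): 95% × 16% × 42% = 6.384% of Highfield Industries Corp.
Direct interest in Highfield Industries Corp: 6%.
Aggregating (R1): 12.42% + 6.384% + 6% = 24.804%.
24.804% exceeds the 5% threshold, so Marco is a related party to Highfield Industries Corp.

Yes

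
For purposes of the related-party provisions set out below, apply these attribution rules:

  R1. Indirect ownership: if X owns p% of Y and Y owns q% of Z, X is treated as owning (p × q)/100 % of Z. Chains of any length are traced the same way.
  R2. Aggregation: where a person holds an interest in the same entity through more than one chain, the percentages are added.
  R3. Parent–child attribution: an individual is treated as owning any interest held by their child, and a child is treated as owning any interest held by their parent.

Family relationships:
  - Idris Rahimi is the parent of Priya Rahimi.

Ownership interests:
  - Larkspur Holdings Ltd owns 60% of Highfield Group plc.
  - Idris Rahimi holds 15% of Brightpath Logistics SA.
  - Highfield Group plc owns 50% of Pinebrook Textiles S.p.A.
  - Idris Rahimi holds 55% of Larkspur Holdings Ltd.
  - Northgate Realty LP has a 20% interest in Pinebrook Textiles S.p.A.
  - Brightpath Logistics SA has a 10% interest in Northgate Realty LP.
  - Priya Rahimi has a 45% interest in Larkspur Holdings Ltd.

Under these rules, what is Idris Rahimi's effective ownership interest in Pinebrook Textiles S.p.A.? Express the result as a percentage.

By parent–child attribution (R3), Idris Rahimi is treated as also owning Priya Rahimi's interest in Larkspur Holdings Ltd, giving 55% + 45% = 100%.
Chain via Larkspur Holdings Ltd → Highfield Group plc (R1): 100% × 60% × 50% = 30% of Pinebrook Textiles S.p.A.
Chain via Brightpath Logistics SA → Northgate Realty LP (R1): 15% × 10% × 20% = 0.3% of Pinebrook Textiles S.p.A.
Aggregating (R2): 30% + 0.3% = 30.3%.

30.3%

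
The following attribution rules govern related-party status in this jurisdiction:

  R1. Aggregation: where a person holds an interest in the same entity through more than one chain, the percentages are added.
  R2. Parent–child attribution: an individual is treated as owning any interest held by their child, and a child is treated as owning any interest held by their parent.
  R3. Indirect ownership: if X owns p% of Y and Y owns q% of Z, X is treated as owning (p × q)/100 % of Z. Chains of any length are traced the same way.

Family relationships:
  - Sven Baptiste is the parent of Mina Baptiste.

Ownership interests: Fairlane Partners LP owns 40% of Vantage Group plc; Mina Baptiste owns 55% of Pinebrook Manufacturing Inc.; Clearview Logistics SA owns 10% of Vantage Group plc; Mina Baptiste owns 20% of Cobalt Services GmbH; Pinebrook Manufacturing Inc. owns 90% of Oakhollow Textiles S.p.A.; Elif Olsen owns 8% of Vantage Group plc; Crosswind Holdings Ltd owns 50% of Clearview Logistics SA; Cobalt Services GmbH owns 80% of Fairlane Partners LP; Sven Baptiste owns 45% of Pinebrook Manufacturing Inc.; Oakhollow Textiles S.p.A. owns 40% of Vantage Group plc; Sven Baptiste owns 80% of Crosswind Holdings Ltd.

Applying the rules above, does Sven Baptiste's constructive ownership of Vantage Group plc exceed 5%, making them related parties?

By parent–child attribution (R2), Sven Baptiste is treated as also owning Mina Baptiste's interest in Pinebrook Manufacturing Inc, giving 45% + 55% = 100%.
By parent–child attribution (R2), Sven Baptiste is treated as owning Mina Baptiste's 20% interest in Cobalt Services GmbH.
Chain via Pinebrook Manufacturing Inc. → Oakhollow Textiles S.p.A. (R3): 100% × 90% × 40% = 36% of Vantage Group plc.
Chain via Crosswind Holdings Ltd → Clearview Logistics SA (R3): 80% × 50% × 10% = 4% of Vantage Group plc.
Chain via Cobalt Services GmbH → Fairlane Partners LP (R3): 20% × 80% × 40% = 6.4% of Vantage Group plc.
Aggregating (R1): 36% + 4% + 6.4% = 46.4%.
46.4% exceeds the 5% threshold, so Sven is a related party to Vantage Group plc.

Yes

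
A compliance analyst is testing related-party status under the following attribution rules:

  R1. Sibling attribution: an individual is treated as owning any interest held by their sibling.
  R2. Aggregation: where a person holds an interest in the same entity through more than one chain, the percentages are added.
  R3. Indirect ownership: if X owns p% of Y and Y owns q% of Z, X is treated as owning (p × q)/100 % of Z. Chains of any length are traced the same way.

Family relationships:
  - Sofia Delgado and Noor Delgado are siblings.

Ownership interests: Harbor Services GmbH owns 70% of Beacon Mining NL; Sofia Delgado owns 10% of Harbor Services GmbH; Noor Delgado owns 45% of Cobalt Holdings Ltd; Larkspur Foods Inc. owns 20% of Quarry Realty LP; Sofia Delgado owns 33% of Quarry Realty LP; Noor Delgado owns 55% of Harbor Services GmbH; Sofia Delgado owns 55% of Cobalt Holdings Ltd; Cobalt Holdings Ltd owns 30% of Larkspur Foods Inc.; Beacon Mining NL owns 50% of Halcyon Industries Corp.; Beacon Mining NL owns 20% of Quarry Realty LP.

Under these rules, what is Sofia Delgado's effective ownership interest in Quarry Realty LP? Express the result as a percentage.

By sibling attribution (R1), Sofia Delgado is treated as also owning Noor Delgado's interest in Harbor Services GmbH, giving 10% + 55% = 65%.
By sibling attribution (R1), Sofia Delgado is treated as also owning Noor Delgado's interest in Cobalt Holdings Ltd, giving 55% + 45% = 100%.
Chain via Harbor Services GmbH → Beacon Mining NL (R3): 65% × 70% × 20% = 9.1% of Quarry Realty LP.
Chain via Cobalt Holdings Ltd → Larkspur Foods Inc. (R3): 100% × 30% × 20% = 6% of Quarry Realty LP.
Direct interest in Quarry Realty LP: 33%.
Aggregating (R2): 9.1% + 6% + 33% = 48.1%.

48.1%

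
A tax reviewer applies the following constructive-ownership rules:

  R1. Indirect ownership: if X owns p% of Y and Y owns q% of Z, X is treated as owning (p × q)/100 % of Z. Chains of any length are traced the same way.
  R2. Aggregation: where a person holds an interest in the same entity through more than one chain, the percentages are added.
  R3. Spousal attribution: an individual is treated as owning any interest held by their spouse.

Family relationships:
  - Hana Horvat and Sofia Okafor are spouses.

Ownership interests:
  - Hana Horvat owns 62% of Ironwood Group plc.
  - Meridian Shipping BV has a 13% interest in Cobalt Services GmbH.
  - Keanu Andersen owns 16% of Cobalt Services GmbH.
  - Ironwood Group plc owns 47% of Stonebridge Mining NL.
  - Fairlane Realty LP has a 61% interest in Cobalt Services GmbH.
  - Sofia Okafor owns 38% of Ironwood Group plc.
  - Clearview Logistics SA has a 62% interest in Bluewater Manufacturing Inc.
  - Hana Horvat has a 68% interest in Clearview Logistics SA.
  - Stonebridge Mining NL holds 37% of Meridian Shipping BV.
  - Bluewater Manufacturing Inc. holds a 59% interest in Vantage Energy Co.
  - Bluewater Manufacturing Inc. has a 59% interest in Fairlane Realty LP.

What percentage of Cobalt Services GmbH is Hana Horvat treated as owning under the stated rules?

17.434084%

By spousal attribution (R3), Hana Horvat is treated as also owning Sofia Okafor's interest in Ironwood Group plc, giving 62% + 38% = 100%.
Chain via Clearview Logistics SA → Bluewater Manufacturing Inc. → Fairlane Realty LP (R1): 68% × 62% × 59% × 61% = 15.173384% of Cobalt Services GmbH.
Chain via Ironwood Group plc → Stonebridge Mining NL → Meridian Shipping BV (R1): 100% × 47% × 37% × 13% = 2.2607% of Cobalt Services GmbH.
Aggregating (R2): 15.173384% + 2.2607% = 17.434084%.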